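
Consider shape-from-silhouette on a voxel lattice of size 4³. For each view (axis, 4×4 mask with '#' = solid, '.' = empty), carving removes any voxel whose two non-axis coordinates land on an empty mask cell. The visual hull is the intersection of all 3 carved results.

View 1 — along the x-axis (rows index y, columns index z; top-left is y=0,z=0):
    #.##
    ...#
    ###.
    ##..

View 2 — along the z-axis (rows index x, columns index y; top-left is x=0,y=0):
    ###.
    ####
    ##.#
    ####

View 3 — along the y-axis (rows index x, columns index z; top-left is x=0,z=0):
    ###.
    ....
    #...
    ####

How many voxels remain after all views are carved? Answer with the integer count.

initial block: 4^3 = 64
  1. axis=0 (YZ plane), |mask|=9  ⇒  voxels=36
  2. axis=2 (XY plane), |mask|=14  ⇒  voxels=31
  3. axis=1 (XZ plane), |mask|=8  ⇒  voxels=16

|visual hull| = 16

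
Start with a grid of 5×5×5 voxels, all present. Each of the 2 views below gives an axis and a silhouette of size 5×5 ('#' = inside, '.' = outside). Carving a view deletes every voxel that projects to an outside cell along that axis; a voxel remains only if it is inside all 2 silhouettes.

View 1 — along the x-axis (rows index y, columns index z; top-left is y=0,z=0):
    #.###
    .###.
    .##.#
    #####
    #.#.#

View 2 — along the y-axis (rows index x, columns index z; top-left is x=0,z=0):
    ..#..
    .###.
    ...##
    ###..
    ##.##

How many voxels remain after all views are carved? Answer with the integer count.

start: 5×5×5 = 125 voxels
carve view 1 (along x, YZ-mask fill 18/25): 90 voxels remain
carve view 2 (along y, XZ-mask fill 13/25): 47 voxels remain

voxel count = 47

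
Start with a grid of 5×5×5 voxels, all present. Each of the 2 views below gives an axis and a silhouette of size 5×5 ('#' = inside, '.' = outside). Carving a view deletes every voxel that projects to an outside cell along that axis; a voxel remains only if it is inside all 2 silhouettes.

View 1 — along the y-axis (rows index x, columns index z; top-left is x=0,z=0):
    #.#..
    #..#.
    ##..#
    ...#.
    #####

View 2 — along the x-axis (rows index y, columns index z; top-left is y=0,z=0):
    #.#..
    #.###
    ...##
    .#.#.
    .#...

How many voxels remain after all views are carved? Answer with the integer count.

before carving: 125 voxels (5×5×5)
after view 1 [y-axis, 13 of 25 cells solid] → remaining = 65
after view 2 [x-axis, 11 of 25 cells solid] → remaining = 29

remaining voxels: 29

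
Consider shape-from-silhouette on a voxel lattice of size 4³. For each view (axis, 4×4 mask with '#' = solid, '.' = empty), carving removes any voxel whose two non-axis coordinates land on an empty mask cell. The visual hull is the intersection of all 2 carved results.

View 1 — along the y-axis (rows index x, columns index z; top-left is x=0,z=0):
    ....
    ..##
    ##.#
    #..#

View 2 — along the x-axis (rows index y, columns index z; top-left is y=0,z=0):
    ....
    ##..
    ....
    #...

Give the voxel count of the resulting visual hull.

initial block: 4^3 = 64
  1. axis=1 (XZ plane), |mask|=7  ⇒  voxels=28
  2. axis=0 (YZ plane), |mask|=3  ⇒  voxels=5

5 voxels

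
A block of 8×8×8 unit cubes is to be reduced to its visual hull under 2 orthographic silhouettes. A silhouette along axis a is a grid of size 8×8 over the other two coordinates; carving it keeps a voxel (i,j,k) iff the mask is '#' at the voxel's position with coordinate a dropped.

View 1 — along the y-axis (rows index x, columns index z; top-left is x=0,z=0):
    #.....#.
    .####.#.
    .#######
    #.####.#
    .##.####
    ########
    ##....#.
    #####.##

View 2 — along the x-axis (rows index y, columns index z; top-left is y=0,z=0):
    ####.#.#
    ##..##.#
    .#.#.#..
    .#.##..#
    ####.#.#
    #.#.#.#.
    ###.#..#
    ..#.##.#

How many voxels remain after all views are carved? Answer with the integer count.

before carving: 512 voxels (8×8×8)
step 1: project along y, AND mask (44/64) → |grid| = 352
step 2: project along x, AND mask (37/64) → |grid| = 198

|visual hull| = 198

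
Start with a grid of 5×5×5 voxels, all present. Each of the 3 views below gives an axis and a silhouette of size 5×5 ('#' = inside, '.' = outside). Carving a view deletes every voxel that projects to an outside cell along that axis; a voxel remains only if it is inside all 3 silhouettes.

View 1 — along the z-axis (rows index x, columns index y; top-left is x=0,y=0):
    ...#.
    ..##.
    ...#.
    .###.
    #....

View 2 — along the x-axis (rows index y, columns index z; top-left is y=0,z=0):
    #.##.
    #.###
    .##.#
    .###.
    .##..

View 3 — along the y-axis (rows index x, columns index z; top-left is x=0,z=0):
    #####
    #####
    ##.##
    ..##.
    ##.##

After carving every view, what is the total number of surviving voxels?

18 voxels

initial block: 5^3 = 125
V1 z: intersect with XY mask (8 set) -- 40 left
V2 x: intersect with YZ mask (15 set) -- 25 left
V3 y: intersect with XZ mask (20 set) -- 18 left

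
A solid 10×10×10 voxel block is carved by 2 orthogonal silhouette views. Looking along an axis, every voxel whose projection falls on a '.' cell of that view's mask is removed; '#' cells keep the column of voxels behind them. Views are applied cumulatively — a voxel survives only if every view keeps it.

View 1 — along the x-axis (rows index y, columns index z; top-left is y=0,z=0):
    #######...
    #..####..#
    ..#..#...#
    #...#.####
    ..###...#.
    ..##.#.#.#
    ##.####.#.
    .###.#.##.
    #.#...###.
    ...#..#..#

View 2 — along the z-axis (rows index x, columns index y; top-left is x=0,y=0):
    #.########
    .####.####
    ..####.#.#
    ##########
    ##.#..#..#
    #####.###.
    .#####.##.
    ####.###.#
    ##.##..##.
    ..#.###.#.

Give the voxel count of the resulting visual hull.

before carving: 1000 voxels (10×10×10)
step 1: project along x, AND mask (52/100) → |grid| = 520
step 2: project along z, AND mask (72/100) → |grid| = 374

|visual hull| = 374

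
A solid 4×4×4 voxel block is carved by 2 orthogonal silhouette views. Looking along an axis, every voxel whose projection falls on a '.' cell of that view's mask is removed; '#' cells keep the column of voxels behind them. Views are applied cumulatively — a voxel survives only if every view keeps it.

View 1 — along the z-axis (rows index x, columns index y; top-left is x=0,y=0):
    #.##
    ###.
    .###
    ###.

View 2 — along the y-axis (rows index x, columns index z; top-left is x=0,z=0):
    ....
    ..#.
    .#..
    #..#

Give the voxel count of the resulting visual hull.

remaining voxels: 12

start: 4×4×4 = 64 voxels
after view 1 [z-axis, 12 of 16 cells solid] → remaining = 48
after view 2 [y-axis, 4 of 16 cells solid] → remaining = 12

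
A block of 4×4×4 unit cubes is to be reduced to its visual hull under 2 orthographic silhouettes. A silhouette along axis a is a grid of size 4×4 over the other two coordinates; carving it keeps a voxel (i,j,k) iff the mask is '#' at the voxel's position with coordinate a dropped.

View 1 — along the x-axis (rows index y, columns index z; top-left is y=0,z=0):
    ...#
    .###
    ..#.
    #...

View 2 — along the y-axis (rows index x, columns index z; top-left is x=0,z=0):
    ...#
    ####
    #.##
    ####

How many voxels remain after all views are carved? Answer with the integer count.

start: 4×4×4 = 64 voxels
V1 x: intersect with YZ mask (6 set) -- 24 left
V2 y: intersect with XZ mask (12 set) -- 19 left

19 voxels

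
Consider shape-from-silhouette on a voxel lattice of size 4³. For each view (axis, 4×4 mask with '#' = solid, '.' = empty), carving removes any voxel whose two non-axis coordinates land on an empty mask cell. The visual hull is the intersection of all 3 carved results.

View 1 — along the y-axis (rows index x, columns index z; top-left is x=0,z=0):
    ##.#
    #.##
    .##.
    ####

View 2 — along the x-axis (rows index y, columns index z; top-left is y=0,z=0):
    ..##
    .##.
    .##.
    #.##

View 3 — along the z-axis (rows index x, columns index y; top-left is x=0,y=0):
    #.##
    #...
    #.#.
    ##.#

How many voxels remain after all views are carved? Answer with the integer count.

remaining voxels: 16

start: 4×4×4 = 64 voxels
  1. axis=1 (XZ plane), |mask|=12  ⇒  voxels=48
  2. axis=0 (YZ plane), |mask|=9  ⇒  voxels=27
  3. axis=2 (XY plane), |mask|=9  ⇒  voxels=16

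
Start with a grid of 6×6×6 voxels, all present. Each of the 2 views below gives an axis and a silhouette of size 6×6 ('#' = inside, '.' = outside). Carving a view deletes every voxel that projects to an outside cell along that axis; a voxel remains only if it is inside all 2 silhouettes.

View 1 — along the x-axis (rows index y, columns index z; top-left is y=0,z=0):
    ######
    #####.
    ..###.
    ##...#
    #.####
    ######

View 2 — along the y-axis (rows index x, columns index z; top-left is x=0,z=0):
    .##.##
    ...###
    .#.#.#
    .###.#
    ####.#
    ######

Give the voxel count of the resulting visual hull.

full grid |V| = 216
carve view 1 (along x, YZ-mask fill 28/36): 168 voxels remain
carve view 2 (along y, XZ-mask fill 25/36): 114 voxels remain

|visual hull| = 114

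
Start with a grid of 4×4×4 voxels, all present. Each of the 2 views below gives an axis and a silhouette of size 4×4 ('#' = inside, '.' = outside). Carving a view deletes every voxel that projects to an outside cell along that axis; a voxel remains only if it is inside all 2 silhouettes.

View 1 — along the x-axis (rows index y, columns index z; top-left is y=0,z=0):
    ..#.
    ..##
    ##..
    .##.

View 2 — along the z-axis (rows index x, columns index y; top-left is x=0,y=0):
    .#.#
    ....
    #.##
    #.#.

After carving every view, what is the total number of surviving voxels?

before carving: 64 voxels (4×4×4)
step 1: project along x, AND mask (7/16) → |grid| = 28
step 2: project along z, AND mask (7/16) → |grid| = 12

remaining voxels: 12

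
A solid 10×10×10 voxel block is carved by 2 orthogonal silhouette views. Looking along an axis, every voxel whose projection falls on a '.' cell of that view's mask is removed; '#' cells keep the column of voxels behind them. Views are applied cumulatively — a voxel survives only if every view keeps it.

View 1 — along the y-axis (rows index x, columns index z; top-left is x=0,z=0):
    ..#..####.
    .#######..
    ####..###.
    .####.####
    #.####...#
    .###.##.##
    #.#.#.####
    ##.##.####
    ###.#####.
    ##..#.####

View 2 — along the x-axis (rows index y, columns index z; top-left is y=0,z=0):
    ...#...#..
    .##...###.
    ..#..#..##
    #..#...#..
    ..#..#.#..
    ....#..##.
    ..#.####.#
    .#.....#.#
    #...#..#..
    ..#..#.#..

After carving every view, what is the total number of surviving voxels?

251 voxels

full grid |V| = 1000
[1] y-view keeps 70 columns → grid now 700
[2] x-view keeps 35 columns → grid now 251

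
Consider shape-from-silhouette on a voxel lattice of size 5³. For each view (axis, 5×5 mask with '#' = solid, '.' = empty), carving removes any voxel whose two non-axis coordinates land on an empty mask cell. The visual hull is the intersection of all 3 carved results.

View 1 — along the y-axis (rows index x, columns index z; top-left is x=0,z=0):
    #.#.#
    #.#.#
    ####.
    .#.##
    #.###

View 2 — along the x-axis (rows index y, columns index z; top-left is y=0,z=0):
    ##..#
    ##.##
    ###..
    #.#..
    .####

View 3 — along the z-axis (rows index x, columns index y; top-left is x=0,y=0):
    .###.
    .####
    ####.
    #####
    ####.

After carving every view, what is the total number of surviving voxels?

remaining voxels: 42

full grid |V| = 125
carve view 1 (along y, XZ-mask fill 17/25): 85 voxels remain
carve view 2 (along x, YZ-mask fill 16/25): 54 voxels remain
carve view 3 (along z, XY-mask fill 20/25): 42 voxels remain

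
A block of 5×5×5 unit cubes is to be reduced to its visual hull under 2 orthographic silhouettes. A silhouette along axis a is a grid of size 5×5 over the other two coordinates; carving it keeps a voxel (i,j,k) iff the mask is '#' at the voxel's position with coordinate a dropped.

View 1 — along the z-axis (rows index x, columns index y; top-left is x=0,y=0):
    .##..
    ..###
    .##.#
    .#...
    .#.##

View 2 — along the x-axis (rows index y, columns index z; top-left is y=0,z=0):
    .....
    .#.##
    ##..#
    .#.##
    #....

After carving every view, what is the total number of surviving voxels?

30 voxels

initial block: 5^3 = 125
carve view 1 (along z, XY-mask fill 12/25): 60 voxels remain
carve view 2 (along x, YZ-mask fill 10/25): 30 voxels remain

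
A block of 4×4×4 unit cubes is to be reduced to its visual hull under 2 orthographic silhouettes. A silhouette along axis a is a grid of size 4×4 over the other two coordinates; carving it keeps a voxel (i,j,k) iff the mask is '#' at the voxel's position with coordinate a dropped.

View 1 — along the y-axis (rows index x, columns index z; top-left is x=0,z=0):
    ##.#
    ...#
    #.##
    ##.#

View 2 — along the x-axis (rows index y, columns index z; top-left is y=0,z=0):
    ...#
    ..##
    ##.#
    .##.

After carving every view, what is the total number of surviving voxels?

remaining voxels: 21

full grid |V| = 64
  1. axis=1 (XZ plane), |mask|=10  ⇒  voxels=40
  2. axis=0 (YZ plane), |mask|=8  ⇒  voxels=21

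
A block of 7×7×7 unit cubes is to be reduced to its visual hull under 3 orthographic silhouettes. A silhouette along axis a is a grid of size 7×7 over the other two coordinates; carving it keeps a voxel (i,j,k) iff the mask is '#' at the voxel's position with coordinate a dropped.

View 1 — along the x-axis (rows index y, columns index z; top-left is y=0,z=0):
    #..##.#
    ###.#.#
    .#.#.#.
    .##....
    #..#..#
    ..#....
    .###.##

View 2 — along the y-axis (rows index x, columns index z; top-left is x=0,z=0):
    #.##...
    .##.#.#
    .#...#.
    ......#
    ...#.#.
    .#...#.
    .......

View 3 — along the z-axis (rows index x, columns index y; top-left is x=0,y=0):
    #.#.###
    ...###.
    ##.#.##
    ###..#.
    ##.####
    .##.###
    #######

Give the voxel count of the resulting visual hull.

voxel count = 27

initial block: 7^3 = 343
  1. axis=0 (YZ plane), |mask|=23  ⇒  voxels=161
  2. axis=1 (XZ plane), |mask|=14  ⇒  voxels=47
  3. axis=2 (XY plane), |mask|=35  ⇒  voxels=27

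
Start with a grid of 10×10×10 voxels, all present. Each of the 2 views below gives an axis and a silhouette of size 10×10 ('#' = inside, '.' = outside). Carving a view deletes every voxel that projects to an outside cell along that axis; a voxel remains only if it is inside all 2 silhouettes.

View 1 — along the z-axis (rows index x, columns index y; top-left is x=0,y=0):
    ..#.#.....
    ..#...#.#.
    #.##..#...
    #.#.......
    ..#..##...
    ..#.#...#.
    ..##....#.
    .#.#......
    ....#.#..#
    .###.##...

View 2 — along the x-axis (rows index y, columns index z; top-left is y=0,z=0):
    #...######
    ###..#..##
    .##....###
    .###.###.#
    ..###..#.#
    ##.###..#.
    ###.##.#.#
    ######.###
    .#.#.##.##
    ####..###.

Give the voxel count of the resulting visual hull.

initial block: 10^3 = 1000
[1] z-view keeps 30 columns → grid now 300
[2] x-view keeps 65 columns → grid now 181

|visual hull| = 181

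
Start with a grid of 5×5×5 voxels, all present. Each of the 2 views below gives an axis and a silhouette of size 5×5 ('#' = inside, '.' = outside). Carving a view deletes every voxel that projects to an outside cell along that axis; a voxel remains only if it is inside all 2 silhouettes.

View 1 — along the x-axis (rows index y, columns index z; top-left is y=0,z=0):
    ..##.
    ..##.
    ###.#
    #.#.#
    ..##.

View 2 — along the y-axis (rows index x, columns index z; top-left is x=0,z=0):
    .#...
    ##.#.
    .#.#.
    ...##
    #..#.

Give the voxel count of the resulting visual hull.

full grid |V| = 125
  1. axis=0 (YZ plane), |mask|=13  ⇒  voxels=65
  2. axis=1 (XZ plane), |mask|=10  ⇒  voxels=21

voxel count = 21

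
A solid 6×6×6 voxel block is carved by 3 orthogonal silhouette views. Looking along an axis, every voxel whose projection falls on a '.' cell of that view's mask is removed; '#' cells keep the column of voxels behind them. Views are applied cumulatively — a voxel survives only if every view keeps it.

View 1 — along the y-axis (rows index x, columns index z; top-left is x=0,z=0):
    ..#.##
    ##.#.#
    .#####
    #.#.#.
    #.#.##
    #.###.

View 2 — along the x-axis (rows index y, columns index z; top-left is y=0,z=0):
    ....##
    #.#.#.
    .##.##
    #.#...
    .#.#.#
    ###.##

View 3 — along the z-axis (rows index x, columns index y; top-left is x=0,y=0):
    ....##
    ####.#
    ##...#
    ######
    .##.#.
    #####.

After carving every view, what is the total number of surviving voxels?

before carving: 216 voxels (6×6×6)
[1] y-view keeps 23 columns → grid now 138
[2] x-view keeps 19 columns → grid now 77
[3] z-view keeps 24 columns → grid now 47

remaining voxels: 47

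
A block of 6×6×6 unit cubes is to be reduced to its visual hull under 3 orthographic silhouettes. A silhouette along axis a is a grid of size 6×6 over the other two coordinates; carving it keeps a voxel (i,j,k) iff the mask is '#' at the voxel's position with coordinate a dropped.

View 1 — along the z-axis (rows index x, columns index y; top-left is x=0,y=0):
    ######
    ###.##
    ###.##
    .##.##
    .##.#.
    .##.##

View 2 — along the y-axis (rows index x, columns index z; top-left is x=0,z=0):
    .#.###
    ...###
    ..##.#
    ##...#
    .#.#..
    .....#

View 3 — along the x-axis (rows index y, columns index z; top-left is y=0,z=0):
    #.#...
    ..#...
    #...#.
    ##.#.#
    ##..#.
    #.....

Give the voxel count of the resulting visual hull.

full grid |V| = 216
  1. axis=2 (XY plane), |mask|=27  ⇒  voxels=162
  2. axis=1 (XZ plane), |mask|=16  ⇒  voxels=76
  3. axis=0 (YZ plane), |mask|=13  ⇒  voxels=15

remaining voxels: 15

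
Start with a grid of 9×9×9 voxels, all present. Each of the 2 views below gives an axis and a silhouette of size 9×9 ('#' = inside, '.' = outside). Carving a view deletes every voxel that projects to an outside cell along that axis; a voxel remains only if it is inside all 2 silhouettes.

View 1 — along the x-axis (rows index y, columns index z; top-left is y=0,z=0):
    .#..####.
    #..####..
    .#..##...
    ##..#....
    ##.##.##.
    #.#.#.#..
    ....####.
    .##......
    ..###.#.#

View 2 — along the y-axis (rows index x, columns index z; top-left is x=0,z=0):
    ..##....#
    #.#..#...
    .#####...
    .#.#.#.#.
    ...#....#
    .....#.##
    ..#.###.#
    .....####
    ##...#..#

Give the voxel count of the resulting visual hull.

voxel count = 118

before carving: 729 voxels (9×9×9)
carve view 1 (along x, YZ-mask fill 37/81): 333 voxels remain
carve view 2 (along y, XZ-mask fill 33/81): 118 voxels remain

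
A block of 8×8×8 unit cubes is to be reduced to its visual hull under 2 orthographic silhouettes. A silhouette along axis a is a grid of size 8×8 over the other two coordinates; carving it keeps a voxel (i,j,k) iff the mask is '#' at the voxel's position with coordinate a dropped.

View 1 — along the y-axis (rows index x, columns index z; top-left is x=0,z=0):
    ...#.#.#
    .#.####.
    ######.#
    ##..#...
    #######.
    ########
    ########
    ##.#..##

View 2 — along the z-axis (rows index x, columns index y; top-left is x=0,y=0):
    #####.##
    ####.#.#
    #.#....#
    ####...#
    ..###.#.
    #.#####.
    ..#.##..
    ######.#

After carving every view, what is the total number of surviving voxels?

remaining voxels: 222

start: 8×8×8 = 512 voxels
V1 y: intersect with XZ mask (46 set) -- 368 left
V2 z: intersect with XY mask (41 set) -- 222 left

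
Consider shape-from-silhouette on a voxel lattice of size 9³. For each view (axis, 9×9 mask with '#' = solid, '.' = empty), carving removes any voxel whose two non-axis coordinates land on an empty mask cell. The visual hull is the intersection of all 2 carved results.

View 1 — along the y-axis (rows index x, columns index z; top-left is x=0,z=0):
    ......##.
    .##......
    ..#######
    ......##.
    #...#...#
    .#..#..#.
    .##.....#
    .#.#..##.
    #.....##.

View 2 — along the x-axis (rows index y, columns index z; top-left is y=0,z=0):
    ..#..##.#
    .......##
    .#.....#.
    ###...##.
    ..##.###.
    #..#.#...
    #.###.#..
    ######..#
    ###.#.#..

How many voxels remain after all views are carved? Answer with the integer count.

before carving: 729 voxels (9×9×9)
after view 1 [y-axis, 29 of 81 cells solid] → remaining = 261
after view 2 [x-axis, 38 of 81 cells solid] → remaining = 123

voxel count = 123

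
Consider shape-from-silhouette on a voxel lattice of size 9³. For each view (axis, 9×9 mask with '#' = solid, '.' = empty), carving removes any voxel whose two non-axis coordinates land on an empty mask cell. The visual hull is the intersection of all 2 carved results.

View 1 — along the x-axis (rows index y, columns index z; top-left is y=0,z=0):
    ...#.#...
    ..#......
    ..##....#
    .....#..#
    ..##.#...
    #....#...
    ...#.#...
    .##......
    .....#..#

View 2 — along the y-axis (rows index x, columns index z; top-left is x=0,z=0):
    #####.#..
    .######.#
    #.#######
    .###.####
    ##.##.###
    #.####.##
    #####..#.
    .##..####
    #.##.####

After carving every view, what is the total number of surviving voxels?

voxel count = 133

initial block: 9^3 = 729
after view 1 [x-axis, 19 of 81 cells solid] → remaining = 171
after view 2 [y-axis, 61 of 81 cells solid] → remaining = 133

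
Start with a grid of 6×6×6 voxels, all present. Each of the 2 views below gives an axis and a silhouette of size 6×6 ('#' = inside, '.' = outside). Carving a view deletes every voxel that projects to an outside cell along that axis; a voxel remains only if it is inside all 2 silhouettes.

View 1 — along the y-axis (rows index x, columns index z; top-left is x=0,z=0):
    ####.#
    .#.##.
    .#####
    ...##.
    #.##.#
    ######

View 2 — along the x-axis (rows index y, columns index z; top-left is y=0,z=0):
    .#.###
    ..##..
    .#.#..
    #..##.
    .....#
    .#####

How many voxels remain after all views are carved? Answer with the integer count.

start: 6×6×6 = 216 voxels
step 1: project along y, AND mask (25/36) → |grid| = 150
step 2: project along x, AND mask (17/36) → |grid| = 77

voxel count = 77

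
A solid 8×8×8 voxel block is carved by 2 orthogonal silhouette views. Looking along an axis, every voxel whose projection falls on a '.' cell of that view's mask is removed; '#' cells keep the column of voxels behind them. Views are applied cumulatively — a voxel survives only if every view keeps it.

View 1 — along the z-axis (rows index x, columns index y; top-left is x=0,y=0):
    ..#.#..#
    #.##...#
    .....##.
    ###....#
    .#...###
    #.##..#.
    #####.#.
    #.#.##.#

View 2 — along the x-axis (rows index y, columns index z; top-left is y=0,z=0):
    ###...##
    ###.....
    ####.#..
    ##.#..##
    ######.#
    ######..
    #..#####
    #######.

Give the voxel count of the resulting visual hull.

initial block: 8^3 = 512
after view 1 [z-axis, 32 of 64 cells solid] → remaining = 256
after view 2 [x-axis, 44 of 64 cells solid] → remaining = 177

remaining voxels: 177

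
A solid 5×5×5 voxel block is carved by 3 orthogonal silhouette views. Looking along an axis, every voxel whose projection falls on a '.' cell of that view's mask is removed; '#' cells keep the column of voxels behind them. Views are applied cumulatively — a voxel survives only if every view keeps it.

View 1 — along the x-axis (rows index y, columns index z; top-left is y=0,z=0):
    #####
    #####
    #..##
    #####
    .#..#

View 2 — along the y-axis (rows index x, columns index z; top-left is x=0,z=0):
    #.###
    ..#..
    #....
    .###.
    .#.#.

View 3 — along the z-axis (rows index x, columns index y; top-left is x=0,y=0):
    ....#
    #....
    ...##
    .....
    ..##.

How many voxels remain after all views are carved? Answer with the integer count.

|visual hull| = 6

full grid |V| = 125
after view 1 [x-axis, 20 of 25 cells solid] → remaining = 100
after view 2 [y-axis, 11 of 25 cells solid] → remaining = 42
after view 3 [z-axis, 6 of 25 cells solid] → remaining = 6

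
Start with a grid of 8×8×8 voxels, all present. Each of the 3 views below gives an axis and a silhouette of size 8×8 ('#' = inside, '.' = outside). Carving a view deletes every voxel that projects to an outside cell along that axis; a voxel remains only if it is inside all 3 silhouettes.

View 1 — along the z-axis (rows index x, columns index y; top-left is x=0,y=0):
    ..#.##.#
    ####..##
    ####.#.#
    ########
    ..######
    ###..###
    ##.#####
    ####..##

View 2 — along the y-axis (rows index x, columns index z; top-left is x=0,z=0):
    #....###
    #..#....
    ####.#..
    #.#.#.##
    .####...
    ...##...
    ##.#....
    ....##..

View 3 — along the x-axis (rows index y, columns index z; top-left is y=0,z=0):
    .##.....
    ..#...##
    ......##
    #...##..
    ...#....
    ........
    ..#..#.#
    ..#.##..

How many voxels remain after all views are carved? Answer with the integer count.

voxel count = 37

before carving: 512 voxels (8×8×8)
carve view 1 (along z, XY-mask fill 49/64): 392 voxels remain
carve view 2 (along y, XZ-mask fill 27/64): 167 voxels remain
carve view 3 (along x, YZ-mask fill 17/64): 37 voxels remain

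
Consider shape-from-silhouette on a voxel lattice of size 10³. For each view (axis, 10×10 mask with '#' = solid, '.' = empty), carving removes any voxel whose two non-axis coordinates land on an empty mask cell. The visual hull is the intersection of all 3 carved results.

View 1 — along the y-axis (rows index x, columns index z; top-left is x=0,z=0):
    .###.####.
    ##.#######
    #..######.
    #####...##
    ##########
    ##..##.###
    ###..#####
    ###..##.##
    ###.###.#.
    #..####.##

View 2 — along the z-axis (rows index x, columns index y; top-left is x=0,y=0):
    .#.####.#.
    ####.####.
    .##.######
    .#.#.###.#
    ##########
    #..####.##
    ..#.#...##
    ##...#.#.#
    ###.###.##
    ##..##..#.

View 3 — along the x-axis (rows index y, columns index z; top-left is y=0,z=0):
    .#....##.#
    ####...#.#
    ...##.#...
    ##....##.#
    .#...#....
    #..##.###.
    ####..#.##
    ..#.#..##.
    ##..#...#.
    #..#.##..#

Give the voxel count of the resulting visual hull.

initial block: 10^3 = 1000
V1 y: intersect with XZ mask (76 set) -- 760 left
V2 z: intersect with XY mask (67 set) -- 519 left
V3 x: intersect with YZ mask (46 set) -- 242 left

remaining voxels: 242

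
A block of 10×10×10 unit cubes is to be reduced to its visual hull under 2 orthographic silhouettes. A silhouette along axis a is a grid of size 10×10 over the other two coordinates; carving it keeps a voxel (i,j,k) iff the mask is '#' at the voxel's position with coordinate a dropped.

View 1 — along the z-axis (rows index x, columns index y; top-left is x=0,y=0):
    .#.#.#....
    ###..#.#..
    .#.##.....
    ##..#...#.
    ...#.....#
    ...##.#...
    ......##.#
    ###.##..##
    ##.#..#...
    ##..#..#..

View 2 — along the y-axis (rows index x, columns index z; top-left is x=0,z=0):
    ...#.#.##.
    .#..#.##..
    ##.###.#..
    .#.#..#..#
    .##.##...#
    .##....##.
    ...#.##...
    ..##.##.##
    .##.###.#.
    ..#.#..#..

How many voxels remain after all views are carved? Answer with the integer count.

voxel count = 175

before carving: 1000 voxels (10×10×10)
  1. axis=2 (XY plane), |mask|=38  ⇒  voxels=380
  2. axis=1 (XZ plane), |mask|=45  ⇒  voxels=175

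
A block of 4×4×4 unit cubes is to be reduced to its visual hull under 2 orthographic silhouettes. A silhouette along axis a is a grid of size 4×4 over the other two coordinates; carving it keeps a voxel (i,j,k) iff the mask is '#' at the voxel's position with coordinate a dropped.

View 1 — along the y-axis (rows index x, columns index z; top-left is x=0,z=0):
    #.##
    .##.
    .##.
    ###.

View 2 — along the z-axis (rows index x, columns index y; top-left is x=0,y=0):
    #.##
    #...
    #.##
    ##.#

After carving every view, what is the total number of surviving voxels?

26 voxels

full grid |V| = 64
step 1: project along y, AND mask (10/16) → |grid| = 40
step 2: project along z, AND mask (10/16) → |grid| = 26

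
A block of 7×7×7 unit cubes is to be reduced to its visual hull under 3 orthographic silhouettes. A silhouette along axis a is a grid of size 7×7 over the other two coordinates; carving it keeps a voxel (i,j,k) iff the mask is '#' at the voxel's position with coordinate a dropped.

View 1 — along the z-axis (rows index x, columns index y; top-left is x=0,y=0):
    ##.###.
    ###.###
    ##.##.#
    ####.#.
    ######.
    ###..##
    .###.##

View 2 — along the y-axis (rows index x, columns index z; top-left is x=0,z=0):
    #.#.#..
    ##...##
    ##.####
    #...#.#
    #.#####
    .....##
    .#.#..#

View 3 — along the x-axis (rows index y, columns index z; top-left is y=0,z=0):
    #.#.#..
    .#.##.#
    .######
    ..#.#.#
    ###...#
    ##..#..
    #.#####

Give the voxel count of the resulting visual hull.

remaining voxels: 84

start: 7×7×7 = 343 voxels
V1 z: intersect with XY mask (37 set) -- 259 left
V2 y: intersect with XZ mask (27 set) -- 145 left
V3 x: intersect with YZ mask (29 set) -- 84 left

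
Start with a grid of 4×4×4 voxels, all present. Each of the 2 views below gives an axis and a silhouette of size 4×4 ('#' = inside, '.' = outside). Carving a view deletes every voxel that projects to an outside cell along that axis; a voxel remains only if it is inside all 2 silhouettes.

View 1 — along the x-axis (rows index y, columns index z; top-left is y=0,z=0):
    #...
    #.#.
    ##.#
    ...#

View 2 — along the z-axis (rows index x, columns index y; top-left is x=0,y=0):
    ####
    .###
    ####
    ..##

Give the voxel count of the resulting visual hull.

full grid |V| = 64
step 1: project along x, AND mask (7/16) → |grid| = 28
step 2: project along z, AND mask (13/16) → |grid| = 24

voxel count = 24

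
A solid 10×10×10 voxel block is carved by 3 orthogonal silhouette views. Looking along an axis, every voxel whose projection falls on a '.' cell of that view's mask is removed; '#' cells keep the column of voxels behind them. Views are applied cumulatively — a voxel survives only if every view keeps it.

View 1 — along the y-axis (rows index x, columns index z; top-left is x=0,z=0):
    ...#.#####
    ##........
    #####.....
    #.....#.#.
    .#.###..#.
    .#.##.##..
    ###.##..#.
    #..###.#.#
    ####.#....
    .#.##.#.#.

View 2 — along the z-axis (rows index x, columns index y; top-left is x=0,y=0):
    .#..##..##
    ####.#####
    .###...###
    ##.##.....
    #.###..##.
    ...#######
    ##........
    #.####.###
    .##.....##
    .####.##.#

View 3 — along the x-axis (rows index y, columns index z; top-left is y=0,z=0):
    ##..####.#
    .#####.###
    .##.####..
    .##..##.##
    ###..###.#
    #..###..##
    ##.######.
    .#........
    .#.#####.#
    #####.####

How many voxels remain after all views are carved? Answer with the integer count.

voxel count = 174

initial block: 10^3 = 1000
step 1: project along y, AND mask (48/100) → |grid| = 480
step 2: project along z, AND mask (58/100) → |grid| = 270
step 3: project along x, AND mask (65/100) → |grid| = 174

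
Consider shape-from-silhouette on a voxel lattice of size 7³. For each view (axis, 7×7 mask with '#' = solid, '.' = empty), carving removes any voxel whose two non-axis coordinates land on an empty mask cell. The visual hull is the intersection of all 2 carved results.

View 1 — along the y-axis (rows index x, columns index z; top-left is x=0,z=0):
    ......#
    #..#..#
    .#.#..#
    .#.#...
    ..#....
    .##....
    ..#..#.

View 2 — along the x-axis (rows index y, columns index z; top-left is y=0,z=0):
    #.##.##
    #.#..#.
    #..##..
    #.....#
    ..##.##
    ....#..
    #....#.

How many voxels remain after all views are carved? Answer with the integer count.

remaining voxels: 36

start: 7×7×7 = 343 voxels
carve view 1 (along y, XZ-mask fill 14/49): 98 voxels remain
carve view 2 (along x, YZ-mask fill 20/49): 36 voxels remain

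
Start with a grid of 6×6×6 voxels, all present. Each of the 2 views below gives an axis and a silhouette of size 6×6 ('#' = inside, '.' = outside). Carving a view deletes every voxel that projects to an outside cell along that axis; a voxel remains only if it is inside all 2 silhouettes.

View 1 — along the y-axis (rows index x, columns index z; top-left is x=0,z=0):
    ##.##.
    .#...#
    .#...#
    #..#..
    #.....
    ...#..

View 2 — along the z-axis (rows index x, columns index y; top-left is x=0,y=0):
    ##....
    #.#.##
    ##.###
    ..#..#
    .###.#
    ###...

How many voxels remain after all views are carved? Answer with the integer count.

initial block: 6^3 = 216
[1] y-view keeps 12 columns → grid now 72
[2] z-view keeps 20 columns → grid now 37

|visual hull| = 37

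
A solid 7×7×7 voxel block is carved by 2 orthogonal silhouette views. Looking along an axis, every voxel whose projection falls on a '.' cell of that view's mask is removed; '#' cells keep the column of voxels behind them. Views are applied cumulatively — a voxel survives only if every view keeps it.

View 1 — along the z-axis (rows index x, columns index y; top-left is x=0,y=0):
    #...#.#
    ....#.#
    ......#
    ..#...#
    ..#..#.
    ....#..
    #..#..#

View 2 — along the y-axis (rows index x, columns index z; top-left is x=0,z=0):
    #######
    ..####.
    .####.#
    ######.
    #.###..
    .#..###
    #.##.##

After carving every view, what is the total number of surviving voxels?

73 voxels

before carving: 343 voxels (7×7×7)
after view 1 [z-axis, 14 of 49 cells solid] → remaining = 98
after view 2 [y-axis, 35 of 49 cells solid] → remaining = 73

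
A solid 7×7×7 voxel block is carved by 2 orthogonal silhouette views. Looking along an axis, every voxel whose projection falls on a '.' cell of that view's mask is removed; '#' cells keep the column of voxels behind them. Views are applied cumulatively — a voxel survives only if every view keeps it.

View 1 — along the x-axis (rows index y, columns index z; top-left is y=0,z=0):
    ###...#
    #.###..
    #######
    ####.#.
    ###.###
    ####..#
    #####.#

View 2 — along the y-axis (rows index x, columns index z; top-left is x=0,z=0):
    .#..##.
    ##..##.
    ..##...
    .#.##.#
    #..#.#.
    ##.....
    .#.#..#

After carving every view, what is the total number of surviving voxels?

initial block: 7^3 = 343
V1 x: intersect with YZ mask (37 set) -- 259 left
V2 y: intersect with XZ mask (21 set) -- 109 left

|visual hull| = 109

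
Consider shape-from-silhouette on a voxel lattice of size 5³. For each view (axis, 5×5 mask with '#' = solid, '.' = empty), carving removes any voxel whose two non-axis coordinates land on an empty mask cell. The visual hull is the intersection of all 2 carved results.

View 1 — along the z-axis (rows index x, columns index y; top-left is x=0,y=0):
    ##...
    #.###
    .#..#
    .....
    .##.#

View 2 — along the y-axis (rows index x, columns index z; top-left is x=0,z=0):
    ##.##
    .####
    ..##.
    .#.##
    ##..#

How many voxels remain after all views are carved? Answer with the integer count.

start: 5×5×5 = 125 voxels
[1] z-view keeps 11 columns → grid now 55
[2] y-view keeps 16 columns → grid now 37

remaining voxels: 37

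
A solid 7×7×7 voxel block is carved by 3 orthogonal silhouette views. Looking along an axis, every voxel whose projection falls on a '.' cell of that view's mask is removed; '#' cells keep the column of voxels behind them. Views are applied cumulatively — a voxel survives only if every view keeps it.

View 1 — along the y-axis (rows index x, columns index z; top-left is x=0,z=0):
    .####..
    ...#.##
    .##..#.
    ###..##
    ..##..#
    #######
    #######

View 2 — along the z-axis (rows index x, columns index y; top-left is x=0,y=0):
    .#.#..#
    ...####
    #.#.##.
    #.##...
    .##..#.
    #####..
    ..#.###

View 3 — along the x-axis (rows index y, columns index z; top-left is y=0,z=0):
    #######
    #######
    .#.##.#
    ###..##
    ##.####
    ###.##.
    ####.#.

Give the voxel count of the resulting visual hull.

before carving: 343 voxels (7×7×7)
[1] y-view keeps 32 columns → grid now 224
[2] z-view keeps 26 columns → grid now 123
[3] x-view keeps 39 columns → grid now 93

remaining voxels: 93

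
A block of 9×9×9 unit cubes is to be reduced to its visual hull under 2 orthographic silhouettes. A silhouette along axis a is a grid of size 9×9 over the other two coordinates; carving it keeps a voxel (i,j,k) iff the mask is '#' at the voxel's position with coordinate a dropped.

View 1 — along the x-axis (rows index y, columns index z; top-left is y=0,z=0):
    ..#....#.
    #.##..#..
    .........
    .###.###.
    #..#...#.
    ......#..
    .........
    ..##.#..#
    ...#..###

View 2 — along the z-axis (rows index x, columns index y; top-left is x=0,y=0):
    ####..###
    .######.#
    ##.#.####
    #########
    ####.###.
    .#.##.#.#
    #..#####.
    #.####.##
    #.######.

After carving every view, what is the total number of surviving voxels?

before carving: 729 voxels (9×9×9)
after view 1 [x-axis, 24 of 81 cells solid] → remaining = 216
after view 2 [z-axis, 62 of 81 cells solid] → remaining = 169

voxel count = 169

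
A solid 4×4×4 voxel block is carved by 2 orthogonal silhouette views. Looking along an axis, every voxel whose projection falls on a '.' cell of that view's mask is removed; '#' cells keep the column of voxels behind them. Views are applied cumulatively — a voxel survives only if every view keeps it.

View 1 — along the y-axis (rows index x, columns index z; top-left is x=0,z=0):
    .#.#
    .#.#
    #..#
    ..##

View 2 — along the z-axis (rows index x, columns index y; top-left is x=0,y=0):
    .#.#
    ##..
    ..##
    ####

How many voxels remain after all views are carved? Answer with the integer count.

start: 4×4×4 = 64 voxels
V1 y: intersect with XZ mask (8 set) -- 32 left
V2 z: intersect with XY mask (10 set) -- 20 left

remaining voxels: 20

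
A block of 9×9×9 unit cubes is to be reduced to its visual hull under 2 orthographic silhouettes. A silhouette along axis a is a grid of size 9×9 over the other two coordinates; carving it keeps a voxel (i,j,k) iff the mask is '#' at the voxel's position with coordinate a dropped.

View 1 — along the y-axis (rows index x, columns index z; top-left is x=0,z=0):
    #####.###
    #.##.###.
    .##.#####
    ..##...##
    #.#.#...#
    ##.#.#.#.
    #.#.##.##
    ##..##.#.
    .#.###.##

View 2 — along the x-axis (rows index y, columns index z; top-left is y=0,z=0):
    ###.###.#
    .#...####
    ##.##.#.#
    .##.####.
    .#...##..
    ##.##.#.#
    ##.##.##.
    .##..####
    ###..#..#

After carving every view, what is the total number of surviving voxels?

before carving: 729 voxels (9×9×9)
  1. axis=1 (XZ plane), |mask|=51  ⇒  voxels=459
  2. axis=0 (YZ plane), |mask|=50  ⇒  voxels=272

272 voxels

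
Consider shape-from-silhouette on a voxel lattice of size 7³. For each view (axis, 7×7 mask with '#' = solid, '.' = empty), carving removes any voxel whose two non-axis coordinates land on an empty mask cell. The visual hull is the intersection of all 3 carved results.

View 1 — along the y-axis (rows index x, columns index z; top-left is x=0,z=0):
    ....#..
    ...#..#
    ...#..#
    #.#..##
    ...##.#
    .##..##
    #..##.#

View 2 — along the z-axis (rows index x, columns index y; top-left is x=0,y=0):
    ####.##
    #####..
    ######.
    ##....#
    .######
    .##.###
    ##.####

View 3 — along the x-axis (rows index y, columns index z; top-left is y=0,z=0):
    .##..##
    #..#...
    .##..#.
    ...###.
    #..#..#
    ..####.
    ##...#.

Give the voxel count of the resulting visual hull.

full grid |V| = 343
after view 1 [y-axis, 20 of 49 cells solid] → remaining = 140
after view 2 [z-axis, 37 of 49 cells solid] → remaining = 102
after view 3 [x-axis, 22 of 49 cells solid] → remaining = 45

voxel count = 45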